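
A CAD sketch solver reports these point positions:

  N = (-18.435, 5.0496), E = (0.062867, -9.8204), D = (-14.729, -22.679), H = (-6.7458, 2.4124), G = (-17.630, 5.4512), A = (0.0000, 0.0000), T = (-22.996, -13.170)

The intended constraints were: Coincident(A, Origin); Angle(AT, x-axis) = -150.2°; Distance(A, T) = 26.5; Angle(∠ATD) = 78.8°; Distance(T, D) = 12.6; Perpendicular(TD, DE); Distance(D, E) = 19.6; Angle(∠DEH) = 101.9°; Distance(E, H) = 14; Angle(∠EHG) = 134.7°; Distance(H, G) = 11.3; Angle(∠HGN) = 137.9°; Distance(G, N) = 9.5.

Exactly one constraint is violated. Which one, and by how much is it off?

Distance(G, N) = 9.5 — off by 8.60.

A = (0.00, 0.00) ✓; AT at -150.2° ✓; |AT| = 26.50 ✓; ∠ATD = 78.80° ✓; |TD| = 12.60 ✓; ∠(TD, DE) = 90.00° ✓; |DE| = 19.60 ✓; ∠DEH = 101.9° ✓; |EH| = 14.00 ✓; ∠EHG = 134.7° ✓; |HG| = 11.30 ✓; ∠HGN = 137.9° ✓; |GN| = 0.8996 ✗.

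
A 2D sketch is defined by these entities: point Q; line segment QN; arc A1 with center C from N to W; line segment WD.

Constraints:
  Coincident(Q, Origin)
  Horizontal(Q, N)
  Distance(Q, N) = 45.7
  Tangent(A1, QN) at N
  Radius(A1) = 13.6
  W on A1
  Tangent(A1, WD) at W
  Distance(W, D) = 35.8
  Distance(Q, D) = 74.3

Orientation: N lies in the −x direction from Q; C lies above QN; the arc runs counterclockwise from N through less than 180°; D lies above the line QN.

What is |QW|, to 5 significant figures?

40.304

Checks: |QN| = 45.70 ✓; |CW| = 13.60 ✓; ∠(CW, WD) = 90.00° ✓; |WD| = 35.80 ✓; |QD| = 74.30 ✓.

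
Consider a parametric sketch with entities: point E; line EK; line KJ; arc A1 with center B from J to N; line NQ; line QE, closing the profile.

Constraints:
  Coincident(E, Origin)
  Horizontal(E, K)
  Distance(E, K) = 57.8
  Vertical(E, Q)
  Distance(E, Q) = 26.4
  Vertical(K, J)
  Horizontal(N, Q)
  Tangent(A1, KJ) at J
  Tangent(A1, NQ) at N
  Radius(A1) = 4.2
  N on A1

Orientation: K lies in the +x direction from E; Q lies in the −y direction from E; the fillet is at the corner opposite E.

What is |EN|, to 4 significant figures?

59.75

E is at the origin; E and K share the same y with |EK| = 57.8 and K on the +x side, so K = (57.80, 0.000). E and Q share the same x with |EQ| = 26.4 and Q on the −y side, so Q = (0.000, -26.40). The virtual corner opposite E is at (57.80, -26.40). A1 meets KJ tangentially, so BJ is at right angles to KJ and A1 meets NQ tangentially, so BN is at right angles to NQ, with radius 4.2, so the center B sits 4.2 in from both sides at B = (53.60, -22.20). That places the tangent points at J = (57.80, -22.20) on KJ and N = (53.60, -26.40) on NQ. Then |EN| = |N − E| = 59.75.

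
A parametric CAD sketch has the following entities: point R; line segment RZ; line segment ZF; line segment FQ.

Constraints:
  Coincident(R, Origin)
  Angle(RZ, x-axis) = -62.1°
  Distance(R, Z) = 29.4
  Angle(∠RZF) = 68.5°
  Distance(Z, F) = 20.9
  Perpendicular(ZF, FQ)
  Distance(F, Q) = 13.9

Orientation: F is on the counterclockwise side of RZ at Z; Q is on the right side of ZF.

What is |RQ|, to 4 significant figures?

42.48

∠RZF = 68.5°, so ZF runs at -62.1° + (180° − 68.5°) = 49.40° from the x-axis; with |ZF| = 20.9, F = Z + 20.9·(cos 49.40°, sin 49.40°) = (27.36, -10.11). ZF is perpendicular to FQ; with |FQ| = 13.9 on the right of ZF, Q = F + 13.9·(0.7593, -0.6508) = (37.91, -19.16). Then |RQ| = |Q − R| = 42.48.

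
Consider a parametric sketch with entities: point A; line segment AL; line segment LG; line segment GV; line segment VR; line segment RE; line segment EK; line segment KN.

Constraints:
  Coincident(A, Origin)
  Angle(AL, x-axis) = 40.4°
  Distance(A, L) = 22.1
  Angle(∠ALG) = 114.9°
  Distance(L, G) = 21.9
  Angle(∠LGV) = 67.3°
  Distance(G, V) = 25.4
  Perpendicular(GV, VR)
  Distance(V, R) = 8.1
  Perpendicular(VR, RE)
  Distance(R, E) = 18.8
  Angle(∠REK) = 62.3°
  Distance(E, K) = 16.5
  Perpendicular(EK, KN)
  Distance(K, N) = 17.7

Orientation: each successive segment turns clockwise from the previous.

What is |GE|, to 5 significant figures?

10.448

A is at the origin; AL runs at 40.4° with length 22.1, so L = (16.830, 14.323). ∠ALG = 114.9° gives LG at -24.700° from the x-axis; with |LG| = 21.9, G = (36.726, 5.1722). ∠LGV = 67.3° gives GV at -137.40° from the x-axis; with |GV| = 25.4, V = (18.029, -12.020). The perpendicularity gives VR at right angles to GV, so VR runs at 132.60°; with |VR| = 8.1, R = (12.547, -6.0581). VR is perpendicular to RE, so RE runs at 42.600°; with |RE| = 18.8, E = (26.385, 6.6672). Then |GE| = |E − G| = 10.448.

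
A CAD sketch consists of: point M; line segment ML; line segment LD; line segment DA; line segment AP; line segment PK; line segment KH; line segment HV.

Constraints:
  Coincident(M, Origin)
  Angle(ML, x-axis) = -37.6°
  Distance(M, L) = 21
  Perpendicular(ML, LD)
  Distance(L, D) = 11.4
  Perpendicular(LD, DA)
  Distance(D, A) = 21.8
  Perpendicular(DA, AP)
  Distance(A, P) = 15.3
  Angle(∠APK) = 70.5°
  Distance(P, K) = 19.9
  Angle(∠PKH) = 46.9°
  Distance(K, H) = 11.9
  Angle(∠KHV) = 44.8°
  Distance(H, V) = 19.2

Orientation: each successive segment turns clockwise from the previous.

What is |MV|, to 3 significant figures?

16.6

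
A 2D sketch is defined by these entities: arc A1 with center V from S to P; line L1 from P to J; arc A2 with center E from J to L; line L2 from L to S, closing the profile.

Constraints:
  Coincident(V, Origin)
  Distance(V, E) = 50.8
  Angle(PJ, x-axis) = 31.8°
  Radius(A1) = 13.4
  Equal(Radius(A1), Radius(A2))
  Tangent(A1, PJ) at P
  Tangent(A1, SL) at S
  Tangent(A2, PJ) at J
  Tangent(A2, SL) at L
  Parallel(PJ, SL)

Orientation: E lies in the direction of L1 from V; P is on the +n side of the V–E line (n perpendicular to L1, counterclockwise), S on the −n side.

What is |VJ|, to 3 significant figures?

52.5

Tangency of A1 to both parallel lines with radius 13.4 puts P and S at V ± 13.4·n: P = (-7.06, 11.4), S = (7.06, -11.4). Equal radii place J and L the same way about E: J = E + 13.4·n = (36.1, 38.2), L = E − 13.4·n = (50.2, 15.4). Then |VJ| = |J − V| = 52.5.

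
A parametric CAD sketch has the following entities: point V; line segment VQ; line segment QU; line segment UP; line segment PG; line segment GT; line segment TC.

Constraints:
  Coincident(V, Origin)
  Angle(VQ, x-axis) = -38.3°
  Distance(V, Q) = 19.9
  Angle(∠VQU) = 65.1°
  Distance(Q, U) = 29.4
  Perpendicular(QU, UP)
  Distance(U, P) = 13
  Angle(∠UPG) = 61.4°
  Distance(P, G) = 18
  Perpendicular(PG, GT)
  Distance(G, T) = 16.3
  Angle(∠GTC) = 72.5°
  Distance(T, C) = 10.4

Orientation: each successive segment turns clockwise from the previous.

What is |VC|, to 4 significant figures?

28.79

V is at the origin; VQ runs at -38.3° with length 19.9, so Q = (15.62, -12.33). ∠VQU = 65.1° gives QU at -153.2° from the x-axis; with |QU| = 29.4, U = (-10.62, -25.59). QU ⟂ UP, so UP runs at 116.8°; with |UP| = 13.0, P = (-16.49, -13.99). ∠UPG = 61.4° gives PG at -1.800° from the x-axis; with |PG| = 18.0, G = (1.505, -14.55). The perpendicularity gives GT at right angles to PG, so GT runs at -91.80°; with |GT| = 16.3, T = (0.9927, -30.84). ∠GTC = 72.5° gives TC at 160.7° from the x-axis; with |TC| = 10.4, C = (-8.823, -27.41). Then |VC| = |C − V| = 28.79.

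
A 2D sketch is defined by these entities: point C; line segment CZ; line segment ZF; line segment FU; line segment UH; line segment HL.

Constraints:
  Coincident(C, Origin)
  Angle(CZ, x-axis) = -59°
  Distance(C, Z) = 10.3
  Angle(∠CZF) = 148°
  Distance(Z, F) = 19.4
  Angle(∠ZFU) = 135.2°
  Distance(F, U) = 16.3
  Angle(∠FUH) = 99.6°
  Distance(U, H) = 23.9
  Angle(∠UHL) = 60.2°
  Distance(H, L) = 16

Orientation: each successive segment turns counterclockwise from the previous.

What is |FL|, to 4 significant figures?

18.79

∠FUH = 99.6° gives UH at 98.20° from the x-axis; with |UH| = 23.9, H = (34.70, 11.00). ∠UHL = 60.2° gives HL at -142.0° from the x-axis; with |HL| = 16.0, L = (22.09, 1.152). Then |FL| = |L − F| = 18.79.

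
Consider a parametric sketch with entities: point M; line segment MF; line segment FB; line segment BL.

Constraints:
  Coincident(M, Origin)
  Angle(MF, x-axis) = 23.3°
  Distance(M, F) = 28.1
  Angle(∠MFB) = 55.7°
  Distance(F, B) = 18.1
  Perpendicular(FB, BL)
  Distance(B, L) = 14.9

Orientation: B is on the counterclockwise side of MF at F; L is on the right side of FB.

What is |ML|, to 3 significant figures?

38.2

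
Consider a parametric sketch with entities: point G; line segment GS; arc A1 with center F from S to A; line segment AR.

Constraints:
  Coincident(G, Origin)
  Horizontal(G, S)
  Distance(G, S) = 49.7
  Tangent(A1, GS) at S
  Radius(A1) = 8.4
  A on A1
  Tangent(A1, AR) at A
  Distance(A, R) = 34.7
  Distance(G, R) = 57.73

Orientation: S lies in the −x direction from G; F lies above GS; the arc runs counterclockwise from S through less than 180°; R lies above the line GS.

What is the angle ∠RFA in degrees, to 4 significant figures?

76.39°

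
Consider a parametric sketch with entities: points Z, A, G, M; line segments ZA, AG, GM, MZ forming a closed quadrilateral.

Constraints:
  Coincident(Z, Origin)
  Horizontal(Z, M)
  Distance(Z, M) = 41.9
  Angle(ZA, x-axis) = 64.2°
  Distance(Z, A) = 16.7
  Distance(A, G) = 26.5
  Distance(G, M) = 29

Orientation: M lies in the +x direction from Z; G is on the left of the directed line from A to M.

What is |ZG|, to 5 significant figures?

41.007

Checks: |AG| = 26.50 ✓; |GM| = 29.00 ✓.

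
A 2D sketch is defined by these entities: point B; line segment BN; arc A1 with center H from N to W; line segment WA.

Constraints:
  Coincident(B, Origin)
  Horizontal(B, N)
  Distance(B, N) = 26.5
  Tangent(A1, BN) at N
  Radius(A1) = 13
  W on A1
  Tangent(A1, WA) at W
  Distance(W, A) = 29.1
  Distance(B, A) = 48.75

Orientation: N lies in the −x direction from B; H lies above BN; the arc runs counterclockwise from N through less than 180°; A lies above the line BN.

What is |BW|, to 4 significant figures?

21.10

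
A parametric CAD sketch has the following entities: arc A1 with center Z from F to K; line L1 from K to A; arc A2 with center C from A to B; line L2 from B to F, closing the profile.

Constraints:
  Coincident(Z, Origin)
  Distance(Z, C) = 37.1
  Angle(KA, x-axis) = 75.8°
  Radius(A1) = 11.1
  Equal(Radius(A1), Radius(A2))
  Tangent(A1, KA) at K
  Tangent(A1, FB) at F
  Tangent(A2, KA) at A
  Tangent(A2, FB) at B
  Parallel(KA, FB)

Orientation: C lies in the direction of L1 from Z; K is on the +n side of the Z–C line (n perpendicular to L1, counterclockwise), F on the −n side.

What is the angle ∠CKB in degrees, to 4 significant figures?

14.24°

The slot axis is L1's direction at 75.8°, so u = (cos 75.8°, sin 75.8°) = (0.2453, 0.9694) and n = (−sin 75.8°, cos 75.8°) = (-0.9694, 0.2453). Z is at the origin and C lies 37.1 along u from Z, so C = 37.1·u = (9.101, 35.97). Tangency of A1 to both parallel lines with radius 11.1 puts K and F at Z ± 11.1·n: K = (-10.76, 2.723), F = (10.76, -2.723). Equal radii place A and B the same way about C: A = C + 11.1·n = (-1.660, 38.69), B = C − 11.1·n = (19.86, 33.24). Then cos ∠CKB = KC·KB / (|KC||KB|), giving 14.24°.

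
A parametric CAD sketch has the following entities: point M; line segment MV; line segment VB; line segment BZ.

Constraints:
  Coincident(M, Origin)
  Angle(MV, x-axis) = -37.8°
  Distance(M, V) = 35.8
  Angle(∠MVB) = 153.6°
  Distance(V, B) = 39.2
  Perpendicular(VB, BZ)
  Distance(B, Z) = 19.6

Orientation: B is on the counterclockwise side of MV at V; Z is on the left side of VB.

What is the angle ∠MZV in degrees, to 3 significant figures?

23.6°

M is at the origin; MV runs at -37.8° with length 35.8, so V = 35.8·(cos -37.8°, sin -37.8°) = (28.3, -21.9). ∠MVB = 153.6°, so VB runs at -37.8° + (180° − 153.6°) = -11.4° from the x-axis; with |VB| = 39.2, B = V + 39.2·(cos -11.4°, sin -11.4°) = (66.7, -29.7). The perpendicularity gives BZ at right angles to VB; with |BZ| = 19.6 on the left of VB, Z = B + 19.6·(0.198, 0.980) = (70.6, -10.5). Then cos ∠MZV = ZM·ZV / (|ZM||ZV|), giving 23.6°.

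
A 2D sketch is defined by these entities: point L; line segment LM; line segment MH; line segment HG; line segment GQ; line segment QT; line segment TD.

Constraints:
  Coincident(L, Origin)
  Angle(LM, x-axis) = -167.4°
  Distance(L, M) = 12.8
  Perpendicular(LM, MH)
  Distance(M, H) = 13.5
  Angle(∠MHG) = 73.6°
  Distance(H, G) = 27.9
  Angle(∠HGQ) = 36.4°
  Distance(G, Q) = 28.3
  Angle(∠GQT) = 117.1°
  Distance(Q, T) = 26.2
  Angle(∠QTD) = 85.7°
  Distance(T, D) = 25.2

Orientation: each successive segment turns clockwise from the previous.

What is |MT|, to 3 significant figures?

23.5

∠HGQ = 36.4° gives GQ at -147° from the x-axis; with |GQ| = 28.3, Q = (-11.4, -6.71). ∠GQT = 117.1° gives QT at 150° from the x-axis; with |QT| = 26.2, T = (-34.1, 6.51). Then |MT| = |T − M| = 23.5.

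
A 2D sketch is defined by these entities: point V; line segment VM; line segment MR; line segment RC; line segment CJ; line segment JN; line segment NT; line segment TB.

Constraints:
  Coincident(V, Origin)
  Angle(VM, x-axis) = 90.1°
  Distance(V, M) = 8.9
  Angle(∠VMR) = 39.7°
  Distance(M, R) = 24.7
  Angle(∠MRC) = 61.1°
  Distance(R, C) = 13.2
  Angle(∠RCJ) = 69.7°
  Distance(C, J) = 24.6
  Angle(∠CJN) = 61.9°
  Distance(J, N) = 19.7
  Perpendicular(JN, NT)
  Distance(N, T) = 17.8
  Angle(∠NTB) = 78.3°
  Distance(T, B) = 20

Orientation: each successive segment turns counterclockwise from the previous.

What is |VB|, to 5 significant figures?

1.5970

V is at the origin; VM runs at 90.1° with length 8.9, so M = (-0.015533, 8.9000). ∠VMR = 39.7° gives MR at -129.60° from the x-axis; with |MR| = 24.7, R = (-15.760, -10.132). ∠MRC = 61.1° gives RC at -10.700° from the x-axis; with |RC| = 13.2, C = (-2.7894, -12.582). ∠RCJ = 69.7° gives CJ at 99.600° from the x-axis; with |CJ| = 24.6, J = (-6.8919, 11.673). ∠CJN = 61.9° gives JN at -142.30° from the x-axis; with |JN| = 19.7, N = (-22.479, -0.37407). JN ⟂ NT, so NT runs at -52.300°; with |NT| = 17.8, T = (-11.594, -14.458). ∠NTB = 78.3° gives TB at 49.400° from the x-axis; with |TB| = 20.0, B = (1.4216, 0.72758). Then |VB| = |B − V| = 1.5970.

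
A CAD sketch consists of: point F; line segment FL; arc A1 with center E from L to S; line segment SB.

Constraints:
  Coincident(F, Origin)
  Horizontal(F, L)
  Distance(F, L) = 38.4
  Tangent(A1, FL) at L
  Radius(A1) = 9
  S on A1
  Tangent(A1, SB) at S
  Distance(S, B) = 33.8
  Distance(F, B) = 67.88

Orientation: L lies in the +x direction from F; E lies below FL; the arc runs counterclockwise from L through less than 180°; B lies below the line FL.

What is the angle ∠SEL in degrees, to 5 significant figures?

133.23°

Checks: |ES| = 9.000 ✓; ∠(ES, SB) = 90.00° ✓; |SB| = 33.80 ✓; |FB| = 67.88 ✓.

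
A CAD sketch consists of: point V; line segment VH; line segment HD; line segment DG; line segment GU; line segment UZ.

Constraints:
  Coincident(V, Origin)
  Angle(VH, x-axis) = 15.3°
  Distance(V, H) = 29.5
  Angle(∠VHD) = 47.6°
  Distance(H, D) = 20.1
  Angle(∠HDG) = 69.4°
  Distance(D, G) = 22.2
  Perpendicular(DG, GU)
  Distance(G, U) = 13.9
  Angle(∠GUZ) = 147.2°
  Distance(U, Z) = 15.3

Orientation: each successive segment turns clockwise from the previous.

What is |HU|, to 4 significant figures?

15.91

V is at the origin; VH runs at 15.3° with length 29.5, so H = (28.45, 7.784). ∠VHD = 47.6° gives HD at -117.1° from the x-axis; with |HD| = 20.1, D = (19.30, -10.11). ∠HDG = 69.4° gives DG at 132.3° from the x-axis; with |DG| = 22.2, G = (4.357, 6.311). DG ⟂ GU, so GU runs at 42.30°; with |GU| = 13.9, U = (14.64, 15.67). Then |HU| = |U − H| = 15.91.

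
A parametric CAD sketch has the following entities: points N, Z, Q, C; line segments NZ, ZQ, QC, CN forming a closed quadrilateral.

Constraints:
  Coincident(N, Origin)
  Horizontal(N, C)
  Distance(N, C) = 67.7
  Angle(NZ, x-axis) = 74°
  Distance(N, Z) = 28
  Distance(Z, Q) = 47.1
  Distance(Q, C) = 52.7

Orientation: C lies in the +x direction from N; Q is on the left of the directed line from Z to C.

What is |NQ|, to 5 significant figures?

69.629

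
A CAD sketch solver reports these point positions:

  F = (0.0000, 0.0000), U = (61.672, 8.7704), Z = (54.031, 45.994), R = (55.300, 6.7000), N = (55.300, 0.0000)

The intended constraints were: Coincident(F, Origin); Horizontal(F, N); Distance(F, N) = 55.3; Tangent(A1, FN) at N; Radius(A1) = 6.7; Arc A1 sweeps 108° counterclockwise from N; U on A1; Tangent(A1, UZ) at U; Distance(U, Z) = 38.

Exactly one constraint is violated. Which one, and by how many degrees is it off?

Tangent(A1, UZ) at U — off by 6.40°.

F = (0.00, 0.00) ✓; F.y = 0.00, N.y = 0.00 ✓; |FN| = 55.30 ✓; ∠(RN, NF) = 90.00° ✓; |RN| = 6.700 ✓; bearing(R→U) − bearing(R→N) = 108.0° ✓; |RU| = 6.700 ✓; ∠(RU, UZ) = 96.40° ✗; |UZ| = 38.00 ✓.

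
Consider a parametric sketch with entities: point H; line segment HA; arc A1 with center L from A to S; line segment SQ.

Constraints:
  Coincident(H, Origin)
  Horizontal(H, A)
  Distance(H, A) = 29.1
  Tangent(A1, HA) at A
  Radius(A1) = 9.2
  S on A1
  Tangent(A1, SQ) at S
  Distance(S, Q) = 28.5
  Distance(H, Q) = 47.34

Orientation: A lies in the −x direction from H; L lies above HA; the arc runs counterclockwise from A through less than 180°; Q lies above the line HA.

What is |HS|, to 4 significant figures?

23.12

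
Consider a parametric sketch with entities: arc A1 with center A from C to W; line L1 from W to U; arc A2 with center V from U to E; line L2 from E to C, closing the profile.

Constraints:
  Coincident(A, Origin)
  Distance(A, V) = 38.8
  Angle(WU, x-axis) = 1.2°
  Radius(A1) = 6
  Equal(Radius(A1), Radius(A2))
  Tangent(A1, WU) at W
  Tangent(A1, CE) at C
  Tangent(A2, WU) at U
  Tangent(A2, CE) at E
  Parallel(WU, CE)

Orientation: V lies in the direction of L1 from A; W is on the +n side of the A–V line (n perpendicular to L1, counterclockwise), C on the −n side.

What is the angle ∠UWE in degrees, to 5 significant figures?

17.186°

Tangency of A1 to both parallel lines with radius 6.0 puts W and C at A ± 6.0·n: W = (-0.12565, 5.9987), C = (0.12565, -5.9987). Equal radii place U and E the same way about V: U = V + 6.0·n = (38.666, 6.8112), E = V − 6.0·n = (38.917, -5.1861). Then cos ∠UWE = WU·WE / (|WU||WE|), giving 17.186°.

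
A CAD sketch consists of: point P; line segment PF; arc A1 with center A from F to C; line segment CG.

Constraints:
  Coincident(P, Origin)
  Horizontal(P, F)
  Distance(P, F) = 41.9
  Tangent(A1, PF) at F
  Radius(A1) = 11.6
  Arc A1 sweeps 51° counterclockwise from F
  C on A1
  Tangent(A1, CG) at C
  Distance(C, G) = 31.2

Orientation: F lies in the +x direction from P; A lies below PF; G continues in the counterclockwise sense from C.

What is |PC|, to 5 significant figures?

33.165

P is at the origin; PF is horizontal with |PF| = 41.9 and F on the +x side, so F = (41.900, 0.0000). Tangency of A1 to PF means the radius AF is perpendicular to PF, so A = F + (0, -11.6) = (41.900, -11.600). On A1, F sits at bearing 90° from A; a 51° counterclockwise sweep puts C at bearing 141°, so C = A + 11.6·(cos 141°, sin 141°) = (32.885, -4.2999). Then |PC| = |C − P| = 33.165.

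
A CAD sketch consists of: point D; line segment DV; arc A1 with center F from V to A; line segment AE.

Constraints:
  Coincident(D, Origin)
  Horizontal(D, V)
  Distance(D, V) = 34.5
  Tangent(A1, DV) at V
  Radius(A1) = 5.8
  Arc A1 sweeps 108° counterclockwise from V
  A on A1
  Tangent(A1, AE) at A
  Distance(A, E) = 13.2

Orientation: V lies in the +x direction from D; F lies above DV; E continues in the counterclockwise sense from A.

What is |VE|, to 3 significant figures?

20.2

On A1, V sits at bearing -90° from F; a 108° counterclockwise sweep puts A at bearing 18°, so A = F + 5.8·(cos 18°, sin 18°) = (40.0, 7.59). The tangent condition forces FA to be normal to AE, so AE runs along (−sin 18°, cos 18°); with |AE| = 13.2, E = (35.9, 20.1). Then |VE| = |E − V| = 20.2.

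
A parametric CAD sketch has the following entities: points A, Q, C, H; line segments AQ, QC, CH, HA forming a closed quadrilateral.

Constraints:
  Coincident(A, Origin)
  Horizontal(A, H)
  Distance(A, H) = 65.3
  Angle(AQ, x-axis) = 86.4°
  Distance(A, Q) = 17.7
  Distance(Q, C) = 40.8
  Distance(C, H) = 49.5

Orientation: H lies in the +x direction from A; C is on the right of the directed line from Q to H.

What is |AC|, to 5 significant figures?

27.053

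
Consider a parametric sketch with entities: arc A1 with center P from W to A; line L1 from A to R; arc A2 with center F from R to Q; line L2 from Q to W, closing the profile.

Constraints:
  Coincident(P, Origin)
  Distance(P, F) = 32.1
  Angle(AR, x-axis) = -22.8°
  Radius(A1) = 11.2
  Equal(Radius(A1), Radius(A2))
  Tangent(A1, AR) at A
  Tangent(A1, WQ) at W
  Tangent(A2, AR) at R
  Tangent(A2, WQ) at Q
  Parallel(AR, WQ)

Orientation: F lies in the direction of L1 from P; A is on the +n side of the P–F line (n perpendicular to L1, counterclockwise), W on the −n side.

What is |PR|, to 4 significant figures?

34.00

The slot axis is L1's direction at -22.8°, so u = (cos -22.8°, sin -22.8°) = (0.9219, -0.3875) and n = (−sin -22.8°, cos -22.8°) = (0.3875, 0.9219). P is at the origin and F lies 32.1 along u from P, so F = 32.1·u = (29.59, -12.44). Tangency of A1 to both parallel lines with radius 11.2 puts A and W at P ± 11.2·n: A = (4.340, 10.32), W = (-4.340, -10.32). Equal radii place R and Q the same way about F: R = F + 11.2·n = (33.93, -2.114), Q = F − 11.2·n = (25.25, -22.76). Then |PR| = |R − P| = 34.00.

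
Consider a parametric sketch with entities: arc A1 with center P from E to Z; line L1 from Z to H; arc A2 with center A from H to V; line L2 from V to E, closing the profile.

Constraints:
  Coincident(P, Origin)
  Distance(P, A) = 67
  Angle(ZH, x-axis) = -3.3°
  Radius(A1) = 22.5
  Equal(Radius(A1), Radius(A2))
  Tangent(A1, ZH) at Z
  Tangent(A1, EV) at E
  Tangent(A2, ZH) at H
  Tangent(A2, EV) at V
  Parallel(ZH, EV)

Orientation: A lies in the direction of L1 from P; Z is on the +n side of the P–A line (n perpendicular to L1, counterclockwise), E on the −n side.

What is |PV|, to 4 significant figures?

70.68

The slot axis is L1's direction at -3.3°, so u = (cos -3.3°, sin -3.3°) = (0.9983, -0.05756) and n = (−sin -3.3°, cos -3.3°) = (0.05756, 0.9983). P is at the origin and A lies 67.0 along u from P, so A = 67.0·u = (66.89, -3.857). Tangency of A1 to both parallel lines with radius 22.5 puts Z and E at P ± 22.5·n: Z = (1.295, 22.46), E = (-1.295, -22.46). Equal radii place H and V the same way about A: H = A + 22.5·n = (68.18, 18.61), V = A − 22.5·n = (65.59, -26.32). Then |PV| = |V − P| = 70.68.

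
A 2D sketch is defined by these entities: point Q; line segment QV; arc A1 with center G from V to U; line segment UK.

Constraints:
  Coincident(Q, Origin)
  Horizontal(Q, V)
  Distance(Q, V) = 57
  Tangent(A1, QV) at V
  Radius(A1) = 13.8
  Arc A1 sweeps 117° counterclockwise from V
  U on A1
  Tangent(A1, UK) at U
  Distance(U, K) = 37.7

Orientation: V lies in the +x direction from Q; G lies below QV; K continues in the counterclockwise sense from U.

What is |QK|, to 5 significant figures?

81.857

On A1, V sits at bearing 90° from G; a 117° counterclockwise sweep puts U at bearing 207°, so U = G + 13.8·(cos 207°, sin 207°) = (44.704, -20.065). A1 meets UK tangentially, so GU is at right angles to UK, so UK runs along (−sin 207°, cos 207°); with |UK| = 37.7, K = (61.820, -53.656). Then |QK| = |K − Q| = 81.857.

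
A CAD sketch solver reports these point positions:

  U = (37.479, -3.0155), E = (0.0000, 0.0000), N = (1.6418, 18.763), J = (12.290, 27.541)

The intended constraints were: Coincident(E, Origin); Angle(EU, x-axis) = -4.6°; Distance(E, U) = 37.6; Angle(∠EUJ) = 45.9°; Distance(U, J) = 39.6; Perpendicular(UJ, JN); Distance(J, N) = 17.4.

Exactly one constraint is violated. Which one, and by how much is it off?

Distance(J, N) = 17.4 — off by 3.60.

E = (0.00, 0.00) ✓; EU at -4.600° ✓; |EU| = 37.60 ✓; ∠EUJ = 45.90° ✓; |UJ| = 39.60 ✓; ∠(UJ, JN) = 90.00° ✓; |JN| = 13.80 ✗.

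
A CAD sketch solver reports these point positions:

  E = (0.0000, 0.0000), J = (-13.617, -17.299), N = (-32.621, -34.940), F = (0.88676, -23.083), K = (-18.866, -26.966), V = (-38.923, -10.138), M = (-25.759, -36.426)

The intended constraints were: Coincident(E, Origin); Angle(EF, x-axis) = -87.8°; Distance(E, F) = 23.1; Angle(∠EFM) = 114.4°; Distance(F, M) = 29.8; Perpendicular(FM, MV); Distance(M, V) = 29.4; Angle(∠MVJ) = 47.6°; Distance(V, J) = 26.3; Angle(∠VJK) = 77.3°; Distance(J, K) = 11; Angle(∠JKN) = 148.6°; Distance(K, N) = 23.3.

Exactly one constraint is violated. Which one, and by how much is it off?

Distance(K, N) = 23.3 — off by 7.40.

E = (0.00, 0.00) ✓; EF at -87.80° ✓; |EF| = 23.10 ✓; ∠EFM = 114.4° ✓; |FM| = 29.80 ✓; ∠(FM, MV) = 90.00° ✓; |MV| = 29.40 ✓; ∠MVJ = 47.60° ✓; |VJ| = 26.30 ✓; ∠VJK = 77.30° ✓; |JK| = 11.00 ✓; ∠JKN = 148.6° ✓; |KN| = 15.90 ✗.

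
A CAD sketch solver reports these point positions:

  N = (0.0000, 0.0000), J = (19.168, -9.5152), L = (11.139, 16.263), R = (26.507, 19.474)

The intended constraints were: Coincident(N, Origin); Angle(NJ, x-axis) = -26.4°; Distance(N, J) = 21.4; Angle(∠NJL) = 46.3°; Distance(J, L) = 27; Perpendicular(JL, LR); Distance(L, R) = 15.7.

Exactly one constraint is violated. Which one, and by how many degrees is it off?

Perpendicular(JL, LR) — off by 5.50°.

N = (0.00, 0.00) ✓; NJ at -26.40° ✓; |NJ| = 21.40 ✓; ∠NJL = 46.30° ✓; |JL| = 27.00 ✓; ∠(JL, LR) = 95.50° ✗; |LR| = 15.70 ✓.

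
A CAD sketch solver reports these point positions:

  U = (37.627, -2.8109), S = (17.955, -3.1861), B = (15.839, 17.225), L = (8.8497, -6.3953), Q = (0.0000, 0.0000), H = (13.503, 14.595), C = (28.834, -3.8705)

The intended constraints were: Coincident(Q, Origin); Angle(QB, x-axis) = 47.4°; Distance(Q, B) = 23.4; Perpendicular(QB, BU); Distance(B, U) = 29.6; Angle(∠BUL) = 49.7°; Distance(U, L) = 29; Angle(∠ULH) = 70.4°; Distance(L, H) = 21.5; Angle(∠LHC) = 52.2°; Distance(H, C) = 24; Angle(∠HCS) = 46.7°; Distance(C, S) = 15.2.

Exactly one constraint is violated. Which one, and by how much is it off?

Distance(C, S) = 15.2 — off by 4.30.

Q = (0.00, 0.00) ✓; QB at 47.40° ✓; |QB| = 23.40 ✓; ∠(QB, BU) = 90.00° ✓; |BU| = 29.60 ✓; ∠BUL = 49.70° ✓; |UL| = 29.00 ✓; ∠ULH = 70.40° ✓; |LH| = 21.50 ✓; ∠LHC = 52.20° ✓; |HC| = 24.00 ✓; ∠HCS = 46.70° ✓; |CS| = 10.90 ✗.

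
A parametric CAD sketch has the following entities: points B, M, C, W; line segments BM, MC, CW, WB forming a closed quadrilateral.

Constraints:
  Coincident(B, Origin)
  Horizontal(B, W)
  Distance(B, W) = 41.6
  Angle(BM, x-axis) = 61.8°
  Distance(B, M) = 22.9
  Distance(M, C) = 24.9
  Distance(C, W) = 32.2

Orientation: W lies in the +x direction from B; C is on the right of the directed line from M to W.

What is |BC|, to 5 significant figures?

10.816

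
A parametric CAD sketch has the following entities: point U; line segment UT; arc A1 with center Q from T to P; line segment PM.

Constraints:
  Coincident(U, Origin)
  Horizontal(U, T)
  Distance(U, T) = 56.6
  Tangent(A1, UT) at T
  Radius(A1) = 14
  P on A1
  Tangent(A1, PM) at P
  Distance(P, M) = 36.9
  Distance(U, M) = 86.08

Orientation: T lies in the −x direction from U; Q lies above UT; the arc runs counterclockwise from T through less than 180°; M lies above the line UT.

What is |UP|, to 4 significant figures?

51.11

Checks: |QP| = 14.00 ✓; ∠(QP, PM) = 90.00° ✓; |PM| = 36.90 ✓; |UM| = 86.08 ✓.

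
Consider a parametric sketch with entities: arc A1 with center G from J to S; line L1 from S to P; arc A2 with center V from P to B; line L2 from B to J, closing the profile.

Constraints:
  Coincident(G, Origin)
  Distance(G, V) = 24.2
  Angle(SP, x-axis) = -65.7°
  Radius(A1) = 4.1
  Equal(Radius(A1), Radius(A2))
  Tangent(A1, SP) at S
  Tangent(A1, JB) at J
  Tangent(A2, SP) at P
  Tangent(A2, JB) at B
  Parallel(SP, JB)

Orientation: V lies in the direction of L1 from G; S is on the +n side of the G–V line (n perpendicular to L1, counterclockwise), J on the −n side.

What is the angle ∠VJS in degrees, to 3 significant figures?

80.4°

The slot axis is L1's direction at -65.7°, so u = (cos -65.7°, sin -65.7°) = (0.412, -0.911) and n = (−sin -65.7°, cos -65.7°) = (0.911, 0.412). G is at the origin and V lies 24.2 along u from G, so V = 24.2·u = (9.96, -22.1). Tangency of A1 to both parallel lines with radius 4.1 puts S and J at G ± 4.1·n: S = (3.74, 1.69), J = (-3.74, -1.69). Then cos ∠VJS = JV·JS / (|JV||JS|), giving 80.4°.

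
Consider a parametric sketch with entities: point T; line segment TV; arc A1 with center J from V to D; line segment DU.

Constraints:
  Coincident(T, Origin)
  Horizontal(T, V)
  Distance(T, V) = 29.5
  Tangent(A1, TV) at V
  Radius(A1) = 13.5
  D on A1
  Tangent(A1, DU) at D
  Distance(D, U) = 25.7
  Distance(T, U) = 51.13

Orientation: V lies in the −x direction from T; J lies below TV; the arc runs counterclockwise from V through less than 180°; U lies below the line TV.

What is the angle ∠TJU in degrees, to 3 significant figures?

112°

Checks: |TV| = 29.50 ✓; |JD| = 13.50 ✓; ∠(JD, DU) = 90.00° ✓; |DU| = 25.70 ✓; |TU| = 51.13 ✓.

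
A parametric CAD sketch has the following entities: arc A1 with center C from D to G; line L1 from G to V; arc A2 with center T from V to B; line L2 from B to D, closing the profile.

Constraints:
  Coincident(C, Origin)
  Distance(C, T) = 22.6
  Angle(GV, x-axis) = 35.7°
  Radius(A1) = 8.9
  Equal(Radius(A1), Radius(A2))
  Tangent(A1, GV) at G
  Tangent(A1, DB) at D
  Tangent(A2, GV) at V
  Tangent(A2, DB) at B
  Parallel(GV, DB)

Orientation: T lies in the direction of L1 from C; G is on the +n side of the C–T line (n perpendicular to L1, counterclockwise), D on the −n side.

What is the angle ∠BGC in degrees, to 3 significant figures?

51.8°

The slot axis is L1's direction at 35.7°, so u = (cos 35.7°, sin 35.7°) = (0.812, 0.584) and n = (−sin 35.7°, cos 35.7°) = (-0.584, 0.812). C is at the origin and T lies 22.6 along u from C, so T = 22.6·u = (18.4, 13.2). Tangency of A1 to both parallel lines with radius 8.9 puts G and D at C ± 8.9·n: G = (-5.19, 7.23), D = (5.19, -7.23). Equal radii place V and B the same way about T: V = T + 8.9·n = (13.2, 20.4), B = T − 8.9·n = (23.5, 5.96). Then cos ∠BGC = GB·GC / (|GB||GC|), giving 51.8°.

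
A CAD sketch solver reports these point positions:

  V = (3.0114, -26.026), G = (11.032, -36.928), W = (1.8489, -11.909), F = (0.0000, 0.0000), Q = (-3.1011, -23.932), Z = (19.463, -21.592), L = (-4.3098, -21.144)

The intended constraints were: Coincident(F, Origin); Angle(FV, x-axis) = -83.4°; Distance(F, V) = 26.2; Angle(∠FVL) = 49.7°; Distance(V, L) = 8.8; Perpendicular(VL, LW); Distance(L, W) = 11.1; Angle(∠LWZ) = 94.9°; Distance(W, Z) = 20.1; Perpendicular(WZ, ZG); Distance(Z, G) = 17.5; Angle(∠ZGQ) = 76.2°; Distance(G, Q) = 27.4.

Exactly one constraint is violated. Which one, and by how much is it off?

Distance(G, Q) = 27.4 — off by 8.20.

F = (0.00, 0.00) ✓; FV at -83.40° ✓; |FV| = 26.20 ✓; ∠FVL = 49.70° ✓; |VL| = 8.800 ✓; ∠(VL, LW) = 90.00° ✓; |LW| = 11.10 ✓; ∠LWZ = 94.90° ✓; |WZ| = 20.10 ✓; ∠(WZ, ZG) = 90.00° ✓; |ZG| = 17.50 ✓; ∠ZGQ = 76.20° ✓; |GQ| = 19.20 ✗.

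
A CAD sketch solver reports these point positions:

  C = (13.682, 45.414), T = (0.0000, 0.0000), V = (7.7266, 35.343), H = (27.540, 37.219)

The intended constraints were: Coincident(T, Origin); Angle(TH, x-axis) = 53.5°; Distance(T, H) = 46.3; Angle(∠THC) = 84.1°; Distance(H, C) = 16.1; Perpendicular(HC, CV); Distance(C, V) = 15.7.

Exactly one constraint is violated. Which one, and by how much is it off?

Distance(C, V) = 15.7 — off by 4.00.

T = (0.00, 0.00) ✓; TH at 53.50° ✓; |TH| = 46.30 ✓; ∠THC = 84.10° ✓; |HC| = 16.10 ✓; ∠(HC, CV) = 90.00° ✓; |CV| = 11.70 ✗.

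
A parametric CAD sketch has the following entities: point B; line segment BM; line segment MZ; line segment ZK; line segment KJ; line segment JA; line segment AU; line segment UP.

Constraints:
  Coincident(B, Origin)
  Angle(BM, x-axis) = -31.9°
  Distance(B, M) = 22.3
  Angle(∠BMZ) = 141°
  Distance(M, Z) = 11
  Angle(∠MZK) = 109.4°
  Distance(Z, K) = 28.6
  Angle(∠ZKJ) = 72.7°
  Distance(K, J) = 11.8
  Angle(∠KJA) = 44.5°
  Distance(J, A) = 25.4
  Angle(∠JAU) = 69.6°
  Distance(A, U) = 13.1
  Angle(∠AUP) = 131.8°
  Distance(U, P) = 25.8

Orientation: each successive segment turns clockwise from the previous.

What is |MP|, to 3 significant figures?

49.9

B is at the origin; BM runs at -31.9° with length 22.3, so M = (18.9, -11.8). ∠BMZ = 141.0° gives MZ at -70.9° from the x-axis; with |MZ| = 11.0, Z = (22.5, -22.2). ∠MZK = 109.4° gives ZK at -142° from the x-axis; with |ZK| = 28.6, K = (0.149, -40.0). ∠ZKJ = 72.7° gives KJ at 111° from the x-axis; with |KJ| = 11.8, J = (-4.12, -29.0). ∠KJA = 44.5° gives JA at -24.3° from the x-axis; with |JA| = 25.4, A = (19.0, -39.4). ∠JAU = 69.6° gives AU at -135° from the x-axis; with |AU| = 13.1, U = (9.82, -48.7). ∠AUP = 131.8° gives UP at 177° from the x-axis; with |UP| = 25.8, P = (-16.0, -47.4). Then |MP| = |P − M| = 49.9.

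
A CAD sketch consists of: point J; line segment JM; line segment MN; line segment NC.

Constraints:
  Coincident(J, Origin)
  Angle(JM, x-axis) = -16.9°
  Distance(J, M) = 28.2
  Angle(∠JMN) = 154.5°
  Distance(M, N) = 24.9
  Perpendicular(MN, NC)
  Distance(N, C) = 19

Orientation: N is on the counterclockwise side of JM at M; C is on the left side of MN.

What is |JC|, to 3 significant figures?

50.8

J is at the origin; JM runs at -16.9° with length 28.2, so M = 28.2·(cos -16.9°, sin -16.9°) = (27.0, -8.20). ∠JMN = 154.5°, so MN runs at -16.9° + (180° − 154.5°) = 8.60° from the x-axis; with |MN| = 24.9, N = M + 24.9·(cos 8.60°, sin 8.60°) = (51.6, -4.47). The perpendicularity gives NC at right angles to MN; with |NC| = 19.0 on the left of MN, C = N + 19.0·(-0.150, 0.989) = (48.8, 14.3). Then |JC| = |C − J| = 50.8.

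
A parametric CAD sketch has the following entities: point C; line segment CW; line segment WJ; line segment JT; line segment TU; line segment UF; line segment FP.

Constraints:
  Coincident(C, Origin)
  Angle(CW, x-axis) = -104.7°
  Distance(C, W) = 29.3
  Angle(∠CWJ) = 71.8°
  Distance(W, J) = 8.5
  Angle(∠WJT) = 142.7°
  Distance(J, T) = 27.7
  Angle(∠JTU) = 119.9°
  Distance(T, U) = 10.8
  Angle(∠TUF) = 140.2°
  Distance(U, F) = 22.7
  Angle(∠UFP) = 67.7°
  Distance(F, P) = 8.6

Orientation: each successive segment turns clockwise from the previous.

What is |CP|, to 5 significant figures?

7.0372

∠TUF = 140.2° gives UF at 9.9000° from the x-axis; with |UF| = 22.7, F = (5.3924, 14.478). ∠UFP = 67.7° gives FP at -102.40° from the x-axis; with |FP| = 8.6, P = (3.5457, 6.0787). Then |CP| = |P − C| = 7.0372.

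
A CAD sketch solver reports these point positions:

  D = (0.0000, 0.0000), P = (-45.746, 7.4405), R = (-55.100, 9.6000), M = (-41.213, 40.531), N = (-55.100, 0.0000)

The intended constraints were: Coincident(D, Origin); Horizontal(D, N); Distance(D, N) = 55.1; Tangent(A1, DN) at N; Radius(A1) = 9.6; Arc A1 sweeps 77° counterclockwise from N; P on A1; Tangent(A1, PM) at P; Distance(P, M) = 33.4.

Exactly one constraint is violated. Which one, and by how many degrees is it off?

Tangent(A1, PM) at P — off by 5.20°.

D = (0.00, 0.00) ✓; D.y = 0.00, N.y = 0.00 ✓; |DN| = 55.10 ✓; ∠(RN, ND) = 90.00° ✓; |RN| = 9.600 ✓; bearing(R→P) − bearing(R→N) = 77.00° ✓; |RP| = 9.600 ✓; ∠(RP, PM) = 84.80° ✗; |PM| = 33.40 ✓.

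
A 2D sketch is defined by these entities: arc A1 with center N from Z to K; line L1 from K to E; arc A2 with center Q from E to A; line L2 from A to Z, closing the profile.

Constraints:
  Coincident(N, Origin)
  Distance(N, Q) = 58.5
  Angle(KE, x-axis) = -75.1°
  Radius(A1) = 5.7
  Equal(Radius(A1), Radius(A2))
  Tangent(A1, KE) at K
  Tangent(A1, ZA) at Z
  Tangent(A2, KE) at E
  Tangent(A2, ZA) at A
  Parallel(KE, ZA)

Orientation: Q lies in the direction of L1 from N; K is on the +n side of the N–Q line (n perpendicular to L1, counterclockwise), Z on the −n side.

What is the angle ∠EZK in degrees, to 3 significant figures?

79.0°

Tangency of A1 to both parallel lines with radius 5.7 puts K and Z at N ± 5.7·n: K = (5.51, 1.47), Z = (-5.51, -1.47). Equal radii place E and A the same way about Q: E = Q + 5.7·n = (20.6, -55.1), A = Q − 5.7·n = (9.53, -58.0). Then cos ∠EZK = ZE·ZK / (|ZE||ZK|), giving 79.0°.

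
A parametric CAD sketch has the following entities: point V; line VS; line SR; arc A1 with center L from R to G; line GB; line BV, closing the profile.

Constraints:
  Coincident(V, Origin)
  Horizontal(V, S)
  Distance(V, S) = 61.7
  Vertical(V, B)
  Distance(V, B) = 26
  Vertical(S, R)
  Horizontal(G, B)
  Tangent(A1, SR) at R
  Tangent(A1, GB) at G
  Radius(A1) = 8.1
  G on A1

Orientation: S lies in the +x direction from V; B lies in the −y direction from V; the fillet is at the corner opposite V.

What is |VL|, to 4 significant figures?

56.51

V and B share the same x with |VB| = 26.0 and B on the −y side, so B = (0.000, -26.00). The virtual corner opposite V is at (61.70, -26.00). Tangency of A1 to SR means the radius LR is perpendicular to SR and A1 meets GB tangentially, so LG is at right angles to GB, with radius 8.1, so the center L sits 8.1 in from both sides at L = (53.60, -17.90). Then |VL| = |L − V| = 56.51.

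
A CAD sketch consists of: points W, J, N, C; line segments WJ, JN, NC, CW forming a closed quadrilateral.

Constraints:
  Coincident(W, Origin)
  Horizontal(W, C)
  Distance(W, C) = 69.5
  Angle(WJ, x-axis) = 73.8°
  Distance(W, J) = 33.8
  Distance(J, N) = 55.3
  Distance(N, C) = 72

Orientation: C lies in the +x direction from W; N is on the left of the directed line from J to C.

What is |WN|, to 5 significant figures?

85.892

W is at the origin; W and C share the same y with |WC| = 69.5 and C in +x, so C = (69.5, 0). WJ runs at 73.8° with |WJ| = 33.8, so J = (9.4299, 32.458). N is determined by |JN| = 55.3 and |NC| = 72.0 together: it lies at the intersection of circle(J, 55.3) and circle(C, 72.0). With |JC| = 68.278, the foot of the radical line on JC is 18.571 from J and the perpendicular offset is √(55.3² − 18.571²) = 52.088. Taking the left-of-JC solution: N = (50.530, 69.456).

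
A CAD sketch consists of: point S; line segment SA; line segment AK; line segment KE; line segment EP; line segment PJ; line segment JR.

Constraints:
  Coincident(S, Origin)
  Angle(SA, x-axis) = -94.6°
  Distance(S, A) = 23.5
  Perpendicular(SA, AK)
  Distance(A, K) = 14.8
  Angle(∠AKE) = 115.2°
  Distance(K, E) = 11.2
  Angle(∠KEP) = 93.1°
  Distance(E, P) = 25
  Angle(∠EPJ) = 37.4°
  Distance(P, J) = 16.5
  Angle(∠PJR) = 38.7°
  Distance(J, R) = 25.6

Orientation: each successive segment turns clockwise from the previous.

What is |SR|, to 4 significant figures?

13.52

S is at the origin; SA runs at -94.6° with length 23.5, so A = (-1.885, -23.42). SA ⟂ AK, so AK runs at 175.4°; with |AK| = 14.8, K = (-16.64, -22.24). ∠AKE = 115.2° gives KE at 110.6° from the x-axis; with |KE| = 11.2, E = (-20.58, -11.75). ∠KEP = 93.1° gives EP at 23.70° from the x-axis; with |EP| = 25.0, P = (2.314, -1.705). ∠EPJ = 37.4° gives PJ at -118.9° from the x-axis; with |PJ| = 16.5, J = (-5.660, -16.15). ∠PJR = 38.7° gives JR at 99.80° from the x-axis; with |JR| = 25.6, R = (-10.02, 9.076). Then |SR| = |R − S| = 13.52.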